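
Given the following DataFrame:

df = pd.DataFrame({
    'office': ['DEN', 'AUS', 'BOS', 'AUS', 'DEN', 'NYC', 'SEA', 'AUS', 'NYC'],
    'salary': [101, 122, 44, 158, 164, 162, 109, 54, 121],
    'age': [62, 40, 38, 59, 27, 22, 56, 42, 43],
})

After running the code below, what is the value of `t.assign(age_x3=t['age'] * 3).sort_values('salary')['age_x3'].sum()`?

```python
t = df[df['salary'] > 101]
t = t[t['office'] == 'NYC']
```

195

filter rows where salary > 101:
  office  salary  age
1    AUS     122   40
3    AUS     158   59
4    DEN     164   27
5    NYC     162   22
6    SEA     109   56
8    NYC     121   43
filter rows where office == 'NYC':
  office  salary  age
5    NYC     162   22
8    NYC     121   43
add column age_x3 = t['age'] * 3:
  office  salary  age  age_x3
5    NYC     162   22      66
8    NYC     121   43     129
sort by salary:
  office  salary  age  age_x3
8    NYC     121   43     129
5    NYC     162   22      66
The sum of column 'age_x3' is 195.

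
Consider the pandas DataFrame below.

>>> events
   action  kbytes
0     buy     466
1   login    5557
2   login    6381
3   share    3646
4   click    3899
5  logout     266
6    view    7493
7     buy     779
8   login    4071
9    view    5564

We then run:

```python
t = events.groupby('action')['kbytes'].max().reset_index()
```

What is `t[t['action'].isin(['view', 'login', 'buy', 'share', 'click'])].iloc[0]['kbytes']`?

779

group by action, max of kbytes:
action
buy        779
click     3899
login     6381
logout     266
share     3646
view      7493
Name: kbytes, dtype: int64
reset_index():
   action  kbytes
0     buy     779
1   click    3899
2   login    6381
3  logout     266
4   share    3646
5    view    7493
filter rows where action in ['view', 'login', 'buy', 'share', 'click']:
  action  kbytes
0    buy     779
1  click    3899
2  login    6381
4  share    3646
5   view    7493
Finally, value at position 0, column 'kbytes' = 779.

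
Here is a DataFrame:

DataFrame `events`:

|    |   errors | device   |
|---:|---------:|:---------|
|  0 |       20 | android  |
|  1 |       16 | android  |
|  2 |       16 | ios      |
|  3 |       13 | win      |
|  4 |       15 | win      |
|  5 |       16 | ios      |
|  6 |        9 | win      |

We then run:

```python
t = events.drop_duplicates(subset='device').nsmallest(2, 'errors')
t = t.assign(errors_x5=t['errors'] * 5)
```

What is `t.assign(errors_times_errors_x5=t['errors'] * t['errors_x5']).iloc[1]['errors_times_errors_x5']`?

drop duplicate device (keep=first):
   errors   device
0      20  android
2      16      ios
3      13      win
take 2 rows with smallest errors:
   errors device
3      13    win
2      16    ios
add column errors_x5 = t['errors'] * 5:
   errors device  errors_x5
3      13    win         65
2      16    ios         80
add column errors_times_errors_x5 = t['errors'] * t['errors_x5']:
   errors device  errors_x5  errors_times_errors_x5
3      13    win         65                     845
2      16    ios         80                    1280
Reading off the value at position 1, column 'errors_times_errors_x5', we get 1280.

1280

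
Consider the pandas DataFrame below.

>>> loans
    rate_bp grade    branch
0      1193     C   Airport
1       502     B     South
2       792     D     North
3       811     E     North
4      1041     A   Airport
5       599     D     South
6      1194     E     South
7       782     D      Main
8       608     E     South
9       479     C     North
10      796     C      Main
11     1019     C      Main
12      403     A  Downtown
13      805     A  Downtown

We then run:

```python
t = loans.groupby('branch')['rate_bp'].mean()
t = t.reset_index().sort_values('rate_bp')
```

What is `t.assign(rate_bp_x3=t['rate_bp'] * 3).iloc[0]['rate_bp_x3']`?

1812.0

group by branch, mean of rate_bp:
branch
Airport     1117.000000
Downtown     604.000000
Main         865.666667
North        694.000000
South        725.750000
Name: rate_bp, dtype: float64
reset_index():
     branch      rate_bp
0   Airport  1117.000000
1  Downtown   604.000000
2      Main   865.666667
3     North   694.000000
4     South   725.750000
sort by rate_bp:
     branch      rate_bp
1  Downtown   604.000000
3     North   694.000000
4     South   725.750000
2      Main   865.666667
0   Airport  1117.000000
add column rate_bp_x3 = t['rate_bp'] * 3:
     branch      rate_bp  rate_bp_x3
1  Downtown   604.000000     1812.00
3     North   694.000000     2082.00
4     South   725.750000     2177.25
2      Main   865.666667     2597.00
0   Airport  1117.000000     3351.00
Taking the value at position 0, column 'rate_bp_x3' gives 1812.0.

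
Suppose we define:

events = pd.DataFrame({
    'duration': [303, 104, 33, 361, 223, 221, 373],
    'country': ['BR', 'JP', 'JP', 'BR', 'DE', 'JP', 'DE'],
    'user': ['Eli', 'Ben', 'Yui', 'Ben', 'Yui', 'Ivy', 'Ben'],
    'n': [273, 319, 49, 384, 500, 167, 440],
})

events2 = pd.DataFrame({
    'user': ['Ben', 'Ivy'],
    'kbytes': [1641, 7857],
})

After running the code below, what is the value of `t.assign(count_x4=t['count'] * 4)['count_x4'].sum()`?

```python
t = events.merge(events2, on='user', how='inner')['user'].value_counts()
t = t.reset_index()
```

merge on 'user' (how='inner') → 4 rows:
   duration country user    n  kbytes
0       104      JP  Ben  319    1641
1       361      BR  Ben  384    1641
2       221      JP  Ivy  167    7857
3       373      DE  Ben  440    1641
value_counts of user:
user
Ben    3
Ivy    1
Name: count, dtype: int64
reset_index():
  user  count
0  Ben      3
1  Ivy      1
add column count_x4 = t['count'] * 4:
  user  count  count_x4
0  Ben      3        12
1  Ivy      1         4
So sum() = 16.

16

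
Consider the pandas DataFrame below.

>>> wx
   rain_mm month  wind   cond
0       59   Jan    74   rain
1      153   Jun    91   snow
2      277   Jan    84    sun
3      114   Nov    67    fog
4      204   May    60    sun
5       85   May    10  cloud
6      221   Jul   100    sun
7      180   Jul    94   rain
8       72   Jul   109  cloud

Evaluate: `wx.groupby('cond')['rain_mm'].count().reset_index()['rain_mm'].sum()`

9

group by cond, count of rain_mm:
cond
cloud    2
fog      1
rain     2
snow     1
sun      3
Name: rain_mm, dtype: int64
reset_index():
    cond  rain_mm
0  cloud        2
1    fog        1
2   rain        2
3   snow        1
4    sun        3
The sum of column 'rain_mm' is 9.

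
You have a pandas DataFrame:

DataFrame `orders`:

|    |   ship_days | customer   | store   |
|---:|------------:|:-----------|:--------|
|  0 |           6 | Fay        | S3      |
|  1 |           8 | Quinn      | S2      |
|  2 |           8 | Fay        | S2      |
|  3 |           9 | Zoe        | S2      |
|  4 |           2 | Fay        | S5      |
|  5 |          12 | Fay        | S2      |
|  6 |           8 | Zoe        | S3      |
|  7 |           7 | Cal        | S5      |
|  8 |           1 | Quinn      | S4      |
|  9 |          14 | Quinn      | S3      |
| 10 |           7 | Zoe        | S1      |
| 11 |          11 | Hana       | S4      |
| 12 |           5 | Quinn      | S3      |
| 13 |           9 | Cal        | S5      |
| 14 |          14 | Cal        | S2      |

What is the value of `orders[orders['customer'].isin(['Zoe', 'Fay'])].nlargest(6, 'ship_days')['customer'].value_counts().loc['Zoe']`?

3

filter rows where customer in ['Zoe', 'Fay']:
    ship_days customer store
0           6      Fay    S3
2           8      Fay    S2
3           9      Zoe    S2
4           2      Fay    S5
5          12      Fay    S2
6           8      Zoe    S3
10          7      Zoe    S1
take 6 rows with largest ship_days:
    ship_days customer store
5          12      Fay    S2
3           9      Zoe    S2
2           8      Fay    S2
6           8      Zoe    S3
10          7      Zoe    S1
0           6      Fay    S3
value_counts of customer:
customer
Fay    3
Zoe    3
Name: count, dtype: int64
value at index 'Zoe' → 3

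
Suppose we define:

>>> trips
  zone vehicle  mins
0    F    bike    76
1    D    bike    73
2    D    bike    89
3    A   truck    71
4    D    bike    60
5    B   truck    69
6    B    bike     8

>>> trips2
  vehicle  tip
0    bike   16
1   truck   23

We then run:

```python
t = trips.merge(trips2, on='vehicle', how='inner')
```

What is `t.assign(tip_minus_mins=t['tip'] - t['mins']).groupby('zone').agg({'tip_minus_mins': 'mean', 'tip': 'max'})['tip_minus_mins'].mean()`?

merge on 'vehicle' (how='inner') → 7 rows:
  zone vehicle  mins  tip
0    F    bike    76   16
1    D    bike    73   16
2    D    bike    89   16
3    A   truck    71   23
4    D    bike    60   16
5    B   truck    69   23
6    B    bike     8   16
add column tip_minus_mins = t['tip'] - t['mins']:
  zone vehicle  mins  tip  tip_minus_mins
0    F    bike    76   16             -60
1    D    bike    73   16             -57
2    D    bike    89   16             -73
3    A   truck    71   23             -48
4    D    bike    60   16             -44
5    B   truck    69   23             -46
6    B    bike     8   16               8
group by zone: mean(tip_minus_mins), max(tip):
      tip_minus_mins  tip
zone                     
A              -48.0   23
B              -19.0   23
D              -58.0   16
F              -60.0   16

-46.25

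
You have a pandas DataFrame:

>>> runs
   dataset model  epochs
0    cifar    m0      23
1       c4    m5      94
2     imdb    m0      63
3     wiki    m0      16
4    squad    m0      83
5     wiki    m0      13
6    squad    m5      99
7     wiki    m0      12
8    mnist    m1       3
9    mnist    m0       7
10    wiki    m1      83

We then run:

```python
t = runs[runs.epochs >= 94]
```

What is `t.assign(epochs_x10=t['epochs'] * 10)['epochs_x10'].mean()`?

filter rows where epochs >= 94:
  dataset model  epochs
1      c4    m5      94
6   squad    m5      99
add column epochs_x10 = t['epochs'] * 10:
  dataset model  epochs  epochs_x10
1      c4    m5      94         940
6   squad    m5      99         990

965.0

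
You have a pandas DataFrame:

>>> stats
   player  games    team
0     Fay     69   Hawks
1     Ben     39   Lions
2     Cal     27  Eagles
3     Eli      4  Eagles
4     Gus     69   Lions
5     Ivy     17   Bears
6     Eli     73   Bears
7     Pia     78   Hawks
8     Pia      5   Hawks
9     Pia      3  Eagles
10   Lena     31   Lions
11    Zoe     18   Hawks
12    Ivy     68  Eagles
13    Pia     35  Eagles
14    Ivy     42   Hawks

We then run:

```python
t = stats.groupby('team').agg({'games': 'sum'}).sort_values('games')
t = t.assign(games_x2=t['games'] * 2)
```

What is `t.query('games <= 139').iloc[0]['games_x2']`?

180

group by team, sum of games:
        games
team         
Bears      90
Eagles    137
Hawks     212
Lions     139
sort by games:
        games
team         
Bears      90
Eagles    137
Lions     139
Hawks     212
add column games_x2 = t['games'] * 2:
        games  games_x2
team                   
Bears      90       180
Eagles    137       274
Lions     139       278
Hawks     212       424
filter rows where games <= 139:
        games  games_x2
team                   
Bears      90       180
Eagles    137       274
Lions     139       278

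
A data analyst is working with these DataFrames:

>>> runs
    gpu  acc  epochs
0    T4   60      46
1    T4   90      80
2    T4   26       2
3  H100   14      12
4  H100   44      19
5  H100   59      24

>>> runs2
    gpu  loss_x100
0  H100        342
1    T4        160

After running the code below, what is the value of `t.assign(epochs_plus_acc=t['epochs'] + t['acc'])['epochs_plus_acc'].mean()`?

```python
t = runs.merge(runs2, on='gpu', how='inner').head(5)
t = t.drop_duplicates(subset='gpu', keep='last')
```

merge on 'gpu' (how='inner') → 6 rows:
    gpu  acc  epochs  loss_x100
0    T4   60      46        160
1    T4   90      80        160
2    T4   26       2        160
3  H100   14      12        342
4  H100   44      19        342
5  H100   59      24        342
take first 5 rows:
    gpu  acc  epochs  loss_x100
0    T4   60      46        160
1    T4   90      80        160
2    T4   26       2        160
3  H100   14      12        342
4  H100   44      19        342
drop duplicate gpu (keep=last):
    gpu  acc  epochs  loss_x100
2    T4   26       2        160
4  H100   44      19        342
add column epochs_plus_acc = t['epochs'] + t['acc']:
    gpu  acc  epochs  loss_x100  epochs_plus_acc
2    T4   26       2        160               28
4  H100   44      19        342               63
Then the mean of column 'epochs_plus_acc': 45.5

45.5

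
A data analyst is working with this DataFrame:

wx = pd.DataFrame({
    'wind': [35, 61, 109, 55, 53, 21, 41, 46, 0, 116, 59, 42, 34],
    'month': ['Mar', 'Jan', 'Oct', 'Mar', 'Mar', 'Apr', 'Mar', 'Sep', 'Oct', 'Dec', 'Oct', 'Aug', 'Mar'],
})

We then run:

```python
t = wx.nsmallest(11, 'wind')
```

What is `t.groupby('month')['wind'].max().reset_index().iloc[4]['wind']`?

59

take 11 rows with smallest wind:
    wind month
8      0   Oct
5     21   Apr
12    34   Mar
0     35   Mar
6     41   Mar
11    42   Aug
7     46   Sep
4     53   Mar
3     55   Mar
10    59   Oct
1     61   Jan
group by month, max of wind:
month
Apr    21
Aug    42
Jan    61
Mar    55
Oct    59
Sep    46
Name: wind, dtype: int64
reset_index():
  month  wind
0   Apr    21
1   Aug    42
2   Jan    61
3   Mar    55
4   Oct    59
5   Sep    46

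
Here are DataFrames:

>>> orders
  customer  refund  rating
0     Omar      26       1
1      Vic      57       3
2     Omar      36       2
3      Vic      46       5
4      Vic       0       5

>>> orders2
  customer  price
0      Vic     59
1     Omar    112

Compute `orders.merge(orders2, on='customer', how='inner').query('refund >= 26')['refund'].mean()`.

merge on 'customer' (how='inner') → 5 rows:
  customer  refund  rating  price
0     Omar      26       1    112
1      Vic      57       3     59
2     Omar      36       2    112
3      Vic      46       5     59
4      Vic       0       5     59
filter rows where refund >= 26:
  customer  refund  rating  price
0     Omar      26       1    112
1      Vic      57       3     59
2     Omar      36       2    112
3      Vic      46       5     59
mean of column 'refund' → 41.25

41.25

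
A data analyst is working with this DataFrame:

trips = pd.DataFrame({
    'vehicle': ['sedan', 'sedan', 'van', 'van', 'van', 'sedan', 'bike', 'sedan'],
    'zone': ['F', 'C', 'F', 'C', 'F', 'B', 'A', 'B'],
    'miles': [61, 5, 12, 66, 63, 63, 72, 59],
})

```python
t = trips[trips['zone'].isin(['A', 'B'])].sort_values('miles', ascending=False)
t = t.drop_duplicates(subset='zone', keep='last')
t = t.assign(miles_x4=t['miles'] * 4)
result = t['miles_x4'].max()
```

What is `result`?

filter rows where zone in ['A', 'B']:
  vehicle zone  miles
5   sedan    B     63
6    bike    A     72
7   sedan    B     59
sort by miles descending:
  vehicle zone  miles
6    bike    A     72
5   sedan    B     63
7   sedan    B     59
drop duplicate zone (keep=last):
  vehicle zone  miles
6    bike    A     72
7   sedan    B     59
add column miles_x4 = t['miles'] * 4:
  vehicle zone  miles  miles_x4
6    bike    A     72       288
7   sedan    B     59       236
Hence 288.

288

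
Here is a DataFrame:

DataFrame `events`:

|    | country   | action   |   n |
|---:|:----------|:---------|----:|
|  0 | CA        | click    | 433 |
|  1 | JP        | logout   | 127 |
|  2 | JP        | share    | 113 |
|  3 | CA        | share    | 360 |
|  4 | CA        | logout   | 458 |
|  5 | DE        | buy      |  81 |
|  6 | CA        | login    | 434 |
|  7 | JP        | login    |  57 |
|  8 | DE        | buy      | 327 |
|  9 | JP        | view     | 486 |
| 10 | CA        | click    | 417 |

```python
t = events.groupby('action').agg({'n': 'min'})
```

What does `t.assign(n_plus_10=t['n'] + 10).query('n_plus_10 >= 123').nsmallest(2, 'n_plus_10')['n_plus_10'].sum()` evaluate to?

260

group by action, min of n:
          n
action     
buy      81
click   417
login    57
logout  127
share   113
view    486
add column n_plus_10 = t['n'] + 10:
          n  n_plus_10
action                
buy      81         91
click   417        427
login    57         67
logout  127        137
share   113        123
view    486        496
filter rows where n_plus_10 >= 123:
          n  n_plus_10
action                
click   417        427
logout  127        137
share   113        123
view    486        496
take 2 rows with smallest n_plus_10:
          n  n_plus_10
action                
share   113        123
logout  127        137
sum of column 'n_plus_10' → 260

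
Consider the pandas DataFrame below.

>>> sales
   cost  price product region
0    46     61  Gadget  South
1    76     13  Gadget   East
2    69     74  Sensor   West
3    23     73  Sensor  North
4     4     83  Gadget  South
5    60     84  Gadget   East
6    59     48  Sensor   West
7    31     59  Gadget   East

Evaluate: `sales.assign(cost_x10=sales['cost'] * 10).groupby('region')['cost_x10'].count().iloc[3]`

2

add column cost_x10 = sales['cost'] * 10:
   cost  price product region  cost_x10
0    46     61  Gadget  South       460
1    76     13  Gadget   East       760
2    69     74  Sensor   West       690
3    23     73  Sensor  North       230
4     4     83  Gadget  South        40
5    60     84  Gadget   East       600
6    59     48  Sensor   West       590
7    31     59  Gadget   East       310
group by region, count of cost_x10:
region
East     3
North    1
South    2
West     2
Name: cost_x10, dtype: int64
value at position 3 → 2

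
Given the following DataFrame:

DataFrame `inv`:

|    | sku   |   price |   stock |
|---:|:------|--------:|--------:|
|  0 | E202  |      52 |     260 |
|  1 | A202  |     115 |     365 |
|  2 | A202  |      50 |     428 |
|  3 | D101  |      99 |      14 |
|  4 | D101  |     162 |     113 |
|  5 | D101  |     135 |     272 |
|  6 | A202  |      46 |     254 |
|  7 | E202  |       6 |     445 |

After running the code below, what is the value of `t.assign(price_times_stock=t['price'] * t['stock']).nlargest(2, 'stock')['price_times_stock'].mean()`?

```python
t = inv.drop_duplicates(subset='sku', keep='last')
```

drop duplicate sku (keep=last):
    sku  price  stock
5  D101    135    272
6  A202     46    254
7  E202      6    445
add column price_times_stock = t['price'] * t['stock']:
    sku  price  stock  price_times_stock
5  D101    135    272              36720
6  A202     46    254              11684
7  E202      6    445               2670
take 2 rows with largest stock:
    sku  price  stock  price_times_stock
7  E202      6    445               2670
5  D101    135    272              36720
Then the mean of column 'price_times_stock': 19695.0

19695.0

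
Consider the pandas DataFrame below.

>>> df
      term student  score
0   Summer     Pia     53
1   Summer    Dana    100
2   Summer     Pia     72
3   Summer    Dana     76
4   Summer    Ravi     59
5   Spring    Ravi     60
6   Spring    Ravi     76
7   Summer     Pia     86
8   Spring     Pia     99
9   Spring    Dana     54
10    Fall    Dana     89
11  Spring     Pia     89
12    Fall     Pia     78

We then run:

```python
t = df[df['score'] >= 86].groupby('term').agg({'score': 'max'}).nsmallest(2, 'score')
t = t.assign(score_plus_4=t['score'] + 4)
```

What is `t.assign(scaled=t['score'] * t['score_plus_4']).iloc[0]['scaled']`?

8277

filter rows where score >= 86:
      term student  score
1   Summer    Dana    100
7   Summer     Pia     86
8   Spring     Pia     99
10    Fall    Dana     89
11  Spring     Pia     89
group by term, max of score:
        score
term         
Fall       89
Spring     99
Summer    100
take 2 rows with smallest score:
        score
term         
Fall       89
Spring     99
add column score_plus_4 = t['score'] + 4:
        score  score_plus_4
term                       
Fall       89            93
Spring     99           103
add column scaled = t['score'] * t['score_plus_4']:
        score  score_plus_4  scaled
term                               
Fall       89            93    8277
Spring     99           103   10197
So iloc[0]['scaled'] = 8277.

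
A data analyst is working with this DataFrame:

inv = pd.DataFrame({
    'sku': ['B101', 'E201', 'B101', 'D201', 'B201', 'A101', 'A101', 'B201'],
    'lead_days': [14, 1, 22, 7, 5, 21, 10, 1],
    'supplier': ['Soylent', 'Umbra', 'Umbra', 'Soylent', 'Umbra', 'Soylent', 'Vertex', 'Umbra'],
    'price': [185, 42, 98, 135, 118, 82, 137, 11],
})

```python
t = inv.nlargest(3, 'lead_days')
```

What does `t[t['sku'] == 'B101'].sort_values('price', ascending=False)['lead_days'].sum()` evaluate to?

take 3 rows with largest lead_days:
    sku  lead_days supplier  price
2  B101         22    Umbra     98
5  A101         21  Soylent     82
0  B101         14  Soylent    185
filter rows where sku == 'B101':
    sku  lead_days supplier  price
2  B101         22    Umbra     98
0  B101         14  Soylent    185
sort by price descending:
    sku  lead_days supplier  price
0  B101         14  Soylent    185
2  B101         22    Umbra     98

36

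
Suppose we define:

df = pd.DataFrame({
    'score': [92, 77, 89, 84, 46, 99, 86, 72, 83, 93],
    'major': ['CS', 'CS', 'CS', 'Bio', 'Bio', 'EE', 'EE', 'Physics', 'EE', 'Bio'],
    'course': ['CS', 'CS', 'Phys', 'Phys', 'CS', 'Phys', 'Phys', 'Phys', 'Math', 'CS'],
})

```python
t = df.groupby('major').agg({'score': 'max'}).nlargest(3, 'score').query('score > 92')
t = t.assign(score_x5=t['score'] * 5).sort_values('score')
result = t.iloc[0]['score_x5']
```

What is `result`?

465

group by major, max of score:
         score
major         
Bio         93
CS          92
EE          99
Physics     72
take 3 rows with largest score:
       score
major       
EE        99
Bio       93
CS        92
filter rows where score > 92:
       score
major       
EE        99
Bio       93
add column score_x5 = t['score'] * 5:
       score  score_x5
major                 
EE        99       495
Bio       93       465
sort by score:
       score  score_x5
major                 
Bio       93       465
EE        99       495
Finally, value at position 0, column 'score_x5' = 465.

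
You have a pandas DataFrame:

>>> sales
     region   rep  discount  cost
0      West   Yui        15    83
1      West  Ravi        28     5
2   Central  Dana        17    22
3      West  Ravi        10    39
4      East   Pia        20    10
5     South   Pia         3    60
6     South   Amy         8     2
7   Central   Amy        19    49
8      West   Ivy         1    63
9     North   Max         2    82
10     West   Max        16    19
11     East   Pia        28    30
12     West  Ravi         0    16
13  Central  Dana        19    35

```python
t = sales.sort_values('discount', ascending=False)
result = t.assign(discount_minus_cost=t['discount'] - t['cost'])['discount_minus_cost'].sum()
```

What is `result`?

-329

sort by discount descending:
     region   rep  discount  cost
1      West  Ravi        28     5
11     East   Pia        28    30
4      East   Pia        20    10
7   Central   Amy        19    49
13  Central  Dana        19    35
2   Central  Dana        17    22
10     West   Max        16    19
0      West   Yui        15    83
3      West  Ravi        10    39
6     South   Amy         8     2
5     South   Pia         3    60
9     North   Max         2    82
8      West   Ivy         1    63
12     West  Ravi         0    16
add column discount_minus_cost = t['discount'] - t['cost']:
     region   rep  discount  cost  discount_minus_cost
1      West  Ravi        28     5                   23
11     East   Pia        28    30                   -2
4      East   Pia        20    10                   10
7   Central   Amy        19    49                  -30
13  Central  Dana        19    35                  -16
2   Central  Dana        17    22                   -5
10     West   Max        16    19                   -3
0      West   Yui        15    83                  -68
3      West  Ravi        10    39                  -29
6     South   Amy         8     2                    6
5     South   Pia         3    60                  -57
9     North   Max         2    82                  -80
8      West   Ivy         1    63                  -62
12     West  Ravi         0    16                  -16
Hence -329.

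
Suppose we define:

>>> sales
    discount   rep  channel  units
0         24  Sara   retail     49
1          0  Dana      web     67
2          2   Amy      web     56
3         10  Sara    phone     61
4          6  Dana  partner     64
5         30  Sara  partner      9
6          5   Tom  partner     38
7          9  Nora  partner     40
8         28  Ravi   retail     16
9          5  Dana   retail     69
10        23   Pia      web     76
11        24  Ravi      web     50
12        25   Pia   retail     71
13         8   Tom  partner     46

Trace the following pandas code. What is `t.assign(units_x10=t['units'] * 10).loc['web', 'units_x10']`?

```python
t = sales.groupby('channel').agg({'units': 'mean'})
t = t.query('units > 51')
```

group by channel, mean of units:
         units
channel       
partner  39.40
phone    61.00
retail   51.25
web      62.25
filter rows where units > 51:
         units
channel       
phone    61.00
retail   51.25
web      62.25
add column units_x10 = t['units'] * 10:
         units  units_x10
channel                  
phone    61.00      610.0
retail   51.25      512.5
web      62.25      622.5

622.5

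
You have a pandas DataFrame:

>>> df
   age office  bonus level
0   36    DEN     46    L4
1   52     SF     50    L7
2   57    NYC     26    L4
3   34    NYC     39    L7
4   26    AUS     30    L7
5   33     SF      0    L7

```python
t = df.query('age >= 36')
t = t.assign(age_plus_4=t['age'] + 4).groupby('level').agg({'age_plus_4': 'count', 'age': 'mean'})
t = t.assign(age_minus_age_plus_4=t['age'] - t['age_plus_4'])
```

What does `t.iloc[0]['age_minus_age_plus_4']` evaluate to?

44.5

filter rows where age >= 36:
   age office  bonus level
0   36    DEN     46    L4
1   52     SF     50    L7
2   57    NYC     26    L4
add column age_plus_4 = t['age'] + 4:
   age office  bonus level  age_plus_4
0   36    DEN     46    L4          40
1   52     SF     50    L7          56
2   57    NYC     26    L4          61
group by level: count(age_plus_4), mean(age):
       age_plus_4   age
level                  
L4              2  46.5
L7              1  52.0
add column age_minus_age_plus_4 = t['age'] - t['age_plus_4']:
       age_plus_4   age  age_minus_age_plus_4
level                                        
L4              2  46.5                  44.5
L7              1  52.0                  51.0
Hence 44.5.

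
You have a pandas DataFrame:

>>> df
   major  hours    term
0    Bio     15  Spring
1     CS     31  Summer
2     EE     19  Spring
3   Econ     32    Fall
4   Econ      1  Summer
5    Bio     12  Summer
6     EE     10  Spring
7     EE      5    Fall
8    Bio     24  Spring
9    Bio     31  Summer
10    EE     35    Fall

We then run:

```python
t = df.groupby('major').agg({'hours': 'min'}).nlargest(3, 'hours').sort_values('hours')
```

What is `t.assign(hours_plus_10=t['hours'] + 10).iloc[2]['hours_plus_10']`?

group by major, min of hours:
       hours
major       
Bio       12
CS        31
EE         5
Econ       1
take 3 rows with largest hours:
       hours
major       
CS        31
Bio       12
EE         5
sort by hours:
       hours
major       
EE         5
Bio       12
CS        31
add column hours_plus_10 = t['hours'] + 10:
       hours  hours_plus_10
major                      
EE         5             15
Bio       12             22
CS        31             41
So iloc[2]['hours_plus_10'] = 41.

41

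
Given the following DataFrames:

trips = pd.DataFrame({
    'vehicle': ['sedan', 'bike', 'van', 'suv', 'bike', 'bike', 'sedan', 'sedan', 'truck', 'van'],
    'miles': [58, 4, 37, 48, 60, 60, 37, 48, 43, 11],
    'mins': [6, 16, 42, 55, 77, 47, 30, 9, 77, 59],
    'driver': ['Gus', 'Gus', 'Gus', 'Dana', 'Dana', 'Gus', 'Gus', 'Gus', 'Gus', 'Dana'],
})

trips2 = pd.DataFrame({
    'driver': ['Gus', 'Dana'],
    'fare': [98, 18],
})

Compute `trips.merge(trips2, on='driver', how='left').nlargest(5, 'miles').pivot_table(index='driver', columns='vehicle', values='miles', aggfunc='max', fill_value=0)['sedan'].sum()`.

58

merge on 'driver' (how='left') → 10 rows:
  vehicle  miles  mins driver  fare
0   sedan     58     6    Gus    98
1    bike      4    16    Gus    98
2     van     37    42    Gus    98
3     suv     48    55   Dana    18
4    bike     60    77   Dana    18
5    bike     60    47    Gus    98
6   sedan     37    30    Gus    98
7   sedan     48     9    Gus    98
8   truck     43    77    Gus    98
9     van     11    59   Dana    18
take 5 rows with largest miles:
  vehicle  miles  mins driver  fare
4    bike     60    77   Dana    18
5    bike     60    47    Gus    98
0   sedan     58     6    Gus    98
3     suv     48    55   Dana    18
7   sedan     48     9    Gus    98
pivot: rows=driver, cols=vehicle, max(miles):
vehicle  bike  sedan  suv
driver                   
Dana       60      0   48
Gus        60     58    0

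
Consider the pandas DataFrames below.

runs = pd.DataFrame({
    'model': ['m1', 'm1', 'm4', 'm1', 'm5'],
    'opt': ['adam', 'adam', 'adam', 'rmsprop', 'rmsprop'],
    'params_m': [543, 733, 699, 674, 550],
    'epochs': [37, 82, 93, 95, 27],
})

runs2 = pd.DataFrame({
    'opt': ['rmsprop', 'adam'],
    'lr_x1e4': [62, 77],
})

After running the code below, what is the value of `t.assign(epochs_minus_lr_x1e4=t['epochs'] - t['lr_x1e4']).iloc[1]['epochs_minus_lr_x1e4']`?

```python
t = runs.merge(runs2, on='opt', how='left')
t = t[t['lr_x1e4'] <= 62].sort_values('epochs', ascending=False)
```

merge on 'opt' (how='left') → 5 rows:
  model      opt  params_m  epochs  lr_x1e4
0    m1     adam       543      37       77
1    m1     adam       733      82       77
2    m4     adam       699      93       77
3    m1  rmsprop       674      95       62
4    m5  rmsprop       550      27       62
filter rows where lr_x1e4 <= 62:
  model      opt  params_m  epochs  lr_x1e4
3    m1  rmsprop       674      95       62
4    m5  rmsprop       550      27       62
sort by epochs descending:
  model      opt  params_m  epochs  lr_x1e4
3    m1  rmsprop       674      95       62
4    m5  rmsprop       550      27       62
add column epochs_minus_lr_x1e4 = t['epochs'] - t['lr_x1e4']:
  model      opt  params_m  epochs  lr_x1e4  epochs_minus_lr_x1e4
3    m1  rmsprop       674      95       62                    33
4    m5  rmsprop       550      27       62                   -35
The value at position 1, column 'epochs_minus_lr_x1e4' is -35.

-35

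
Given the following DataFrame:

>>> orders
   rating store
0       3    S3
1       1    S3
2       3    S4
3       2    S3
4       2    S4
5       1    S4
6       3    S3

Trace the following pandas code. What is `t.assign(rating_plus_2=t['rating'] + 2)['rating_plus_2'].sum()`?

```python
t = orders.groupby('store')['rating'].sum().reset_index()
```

19

group by store, sum of rating:
store
S3    9
S4    6
Name: rating, dtype: int64
reset_index():
  store  rating
0    S3       9
1    S4       6
add column rating_plus_2 = t['rating'] + 2:
  store  rating  rating_plus_2
0    S3       9             11
1    S4       6              8
The sum of column 'rating_plus_2' is 19.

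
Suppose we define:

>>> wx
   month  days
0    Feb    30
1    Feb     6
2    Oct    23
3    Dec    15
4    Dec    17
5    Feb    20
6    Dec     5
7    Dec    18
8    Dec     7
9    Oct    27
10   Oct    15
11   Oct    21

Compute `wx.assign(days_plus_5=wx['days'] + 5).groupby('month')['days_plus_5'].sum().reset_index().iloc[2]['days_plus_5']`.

add column days_plus_5 = wx['days'] + 5:
   month  days  days_plus_5
0    Feb    30           35
1    Feb     6           11
2    Oct    23           28
3    Dec    15           20
4    Dec    17           22
5    Feb    20           25
6    Dec     5           10
7    Dec    18           23
8    Dec     7           12
9    Oct    27           32
10   Oct    15           20
11   Oct    21           26
group by month, sum of days_plus_5:
month
Dec     87
Feb     71
Oct    106
Name: days_plus_5, dtype: int64
reset_index():
  month  days_plus_5
0   Dec           87
1   Feb           71
2   Oct          106
Taking the value at position 2, column 'days_plus_5' gives 106.

106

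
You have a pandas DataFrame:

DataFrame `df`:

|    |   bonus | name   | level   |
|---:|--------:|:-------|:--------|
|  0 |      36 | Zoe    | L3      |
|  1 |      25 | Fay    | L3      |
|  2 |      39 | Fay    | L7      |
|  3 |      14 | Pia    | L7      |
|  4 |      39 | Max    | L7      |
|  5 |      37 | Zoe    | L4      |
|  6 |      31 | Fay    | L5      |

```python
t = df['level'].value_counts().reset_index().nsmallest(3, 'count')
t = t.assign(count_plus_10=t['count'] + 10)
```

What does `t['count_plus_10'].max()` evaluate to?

value_counts of level:
level
L7    3
L3    2
L4    1
L5    1
Name: count, dtype: int64
reset_index():
  level  count
0    L7      3
1    L3      2
2    L4      1
3    L5      1
take 3 rows with smallest count:
  level  count
2    L4      1
3    L5      1
1    L3      2
add column count_plus_10 = t['count'] + 10:
  level  count  count_plus_10
2    L4      1             11
3    L5      1             11
1    L3      2             12
Hence 12.

12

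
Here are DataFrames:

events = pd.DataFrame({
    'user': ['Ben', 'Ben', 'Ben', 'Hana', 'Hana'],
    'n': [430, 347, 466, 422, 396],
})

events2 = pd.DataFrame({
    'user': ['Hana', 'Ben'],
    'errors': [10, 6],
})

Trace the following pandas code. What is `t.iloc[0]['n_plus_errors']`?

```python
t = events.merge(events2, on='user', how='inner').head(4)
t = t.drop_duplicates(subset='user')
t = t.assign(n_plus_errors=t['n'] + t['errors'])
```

436

merge on 'user' (how='inner') → 5 rows:
   user    n  errors
0   Ben  430       6
1   Ben  347       6
2   Ben  466       6
3  Hana  422      10
4  Hana  396      10
take first 4 rows:
   user    n  errors
0   Ben  430       6
1   Ben  347       6
2   Ben  466       6
3  Hana  422      10
drop duplicate user (keep=first):
   user    n  errors
0   Ben  430       6
3  Hana  422      10
add column n_plus_errors = t['n'] + t['errors']:
   user    n  errors  n_plus_errors
0   Ben  430       6            436
3  Hana  422      10            432
Reading off the value at position 0, column 'n_plus_errors', we get 436.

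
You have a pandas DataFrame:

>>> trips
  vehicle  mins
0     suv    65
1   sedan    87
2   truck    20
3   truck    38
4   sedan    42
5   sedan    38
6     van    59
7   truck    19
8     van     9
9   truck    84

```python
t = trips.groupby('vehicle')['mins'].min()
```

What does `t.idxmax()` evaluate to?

group by vehicle, min of mins:
vehicle
sedan    38
suv      65
truck    19
van       9
Name: mins, dtype: int64
label with the largest value → suv

suv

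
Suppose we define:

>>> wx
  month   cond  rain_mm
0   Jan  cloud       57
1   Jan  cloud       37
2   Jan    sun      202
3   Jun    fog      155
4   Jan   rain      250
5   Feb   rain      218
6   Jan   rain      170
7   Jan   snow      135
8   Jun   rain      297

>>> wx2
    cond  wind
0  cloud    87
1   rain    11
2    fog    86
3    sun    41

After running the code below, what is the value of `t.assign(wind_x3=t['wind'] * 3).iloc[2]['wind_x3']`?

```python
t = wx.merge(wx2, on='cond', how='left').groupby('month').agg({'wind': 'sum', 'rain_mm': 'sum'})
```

merge on 'cond' (how='left') → 9 rows:
  month   cond  rain_mm  wind
0   Jan  cloud       57  87.0
1   Jan  cloud       37  87.0
2   Jan    sun      202  41.0
3   Jun    fog      155  86.0
4   Jan   rain      250  11.0
5   Feb   rain      218  11.0
6   Jan   rain      170  11.0
7   Jan   snow      135   NaN
8   Jun   rain      297  11.0
group by month: sum(wind), sum(rain_mm):
        wind  rain_mm
month                
Feb     11.0      218
Jan    237.0      851
Jun     97.0      452
add column wind_x3 = t['wind'] * 3:
        wind  rain_mm  wind_x3
month                         
Feb     11.0      218     33.0
Jan    237.0      851    711.0
Jun     97.0      452    291.0
So iloc[2]['wind_x3'] = 291.0.

291.0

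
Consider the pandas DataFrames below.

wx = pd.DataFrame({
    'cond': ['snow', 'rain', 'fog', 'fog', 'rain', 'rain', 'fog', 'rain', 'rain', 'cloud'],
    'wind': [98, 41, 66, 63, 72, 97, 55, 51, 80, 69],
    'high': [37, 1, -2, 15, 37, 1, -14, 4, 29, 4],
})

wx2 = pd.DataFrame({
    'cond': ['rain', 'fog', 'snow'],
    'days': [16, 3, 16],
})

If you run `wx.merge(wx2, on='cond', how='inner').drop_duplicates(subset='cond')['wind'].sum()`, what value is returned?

205

merge on 'cond' (how='inner') → 9 rows:
   cond  wind  high  days
0  snow    98    37    16
1  rain    41     1    16
2   fog    66    -2     3
3   fog    63    15     3
4  rain    72    37    16
5  rain    97     1    16
6   fog    55   -14     3
7  rain    51     4    16
8  rain    80    29    16
drop duplicate cond (keep=first):
   cond  wind  high  days
0  snow    98    37    16
1  rain    41     1    16
2   fog    66    -2     3
The sum of column 'wind' is 205.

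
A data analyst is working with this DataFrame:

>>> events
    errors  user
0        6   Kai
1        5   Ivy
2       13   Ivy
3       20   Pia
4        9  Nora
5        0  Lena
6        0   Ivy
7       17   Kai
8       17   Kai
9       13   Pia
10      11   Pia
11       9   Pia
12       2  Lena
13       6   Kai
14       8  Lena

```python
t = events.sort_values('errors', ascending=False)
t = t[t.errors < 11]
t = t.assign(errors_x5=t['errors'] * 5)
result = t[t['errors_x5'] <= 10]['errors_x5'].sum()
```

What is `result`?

10

sort by errors descending:
    errors  user
3       20   Pia
7       17   Kai
8       17   Kai
2       13   Ivy
9       13   Pia
10      11   Pia
4        9  Nora
11       9   Pia
14       8  Lena
0        6   Kai
13       6   Kai
1        5   Ivy
12       2  Lena
5        0  Lena
6        0   Ivy
filter rows where errors < 11:
    errors  user
4        9  Nora
11       9   Pia
14       8  Lena
0        6   Kai
13       6   Kai
1        5   Ivy
12       2  Lena
5        0  Lena
6        0   Ivy
add column errors_x5 = t['errors'] * 5:
    errors  user  errors_x5
4        9  Nora         45
11       9   Pia         45
14       8  Lena         40
0        6   Kai         30
13       6   Kai         30
1        5   Ivy         25
12       2  Lena         10
5        0  Lena          0
6        0   Ivy          0
filter rows where errors_x5 <= 10:
    errors  user  errors_x5
12       2  Lena         10
5        0  Lena          0
6        0   Ivy          0
So sum() = 10.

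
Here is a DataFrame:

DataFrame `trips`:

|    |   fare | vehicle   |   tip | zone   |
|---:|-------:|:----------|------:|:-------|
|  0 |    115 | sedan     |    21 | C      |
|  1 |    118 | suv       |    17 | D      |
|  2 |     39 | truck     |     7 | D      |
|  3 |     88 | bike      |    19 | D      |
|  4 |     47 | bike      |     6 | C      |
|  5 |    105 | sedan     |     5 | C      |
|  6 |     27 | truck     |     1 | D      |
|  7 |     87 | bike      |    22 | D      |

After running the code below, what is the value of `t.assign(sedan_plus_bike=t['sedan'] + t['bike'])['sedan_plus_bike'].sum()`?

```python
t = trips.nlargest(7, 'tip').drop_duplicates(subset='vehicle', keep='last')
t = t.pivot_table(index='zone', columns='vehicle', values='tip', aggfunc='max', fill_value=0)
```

11

take 7 rows with largest tip:
   fare vehicle  tip zone
7    87    bike   22    D
0   115   sedan   21    C
3    88    bike   19    D
1   118     suv   17    D
2    39   truck    7    D
4    47    bike    6    C
5   105   sedan    5    C
drop duplicate vehicle (keep=last):
   fare vehicle  tip zone
1   118     suv   17    D
2    39   truck    7    D
4    47    bike    6    C
5   105   sedan    5    C
pivot: rows=zone, cols=vehicle, max(tip):
vehicle  bike  sedan  suv  truck
zone                            
C           6      5    0      0
D           0      0   17      7
add column sedan_plus_bike = t['sedan'] + t['bike']:
vehicle  bike  sedan  suv  truck  sedan_plus_bike
zone                                             
C           6      5    0      0               11
D           0      0   17      7                0
Reading off the sum of column 'sedan_plus_bike', we get 11.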